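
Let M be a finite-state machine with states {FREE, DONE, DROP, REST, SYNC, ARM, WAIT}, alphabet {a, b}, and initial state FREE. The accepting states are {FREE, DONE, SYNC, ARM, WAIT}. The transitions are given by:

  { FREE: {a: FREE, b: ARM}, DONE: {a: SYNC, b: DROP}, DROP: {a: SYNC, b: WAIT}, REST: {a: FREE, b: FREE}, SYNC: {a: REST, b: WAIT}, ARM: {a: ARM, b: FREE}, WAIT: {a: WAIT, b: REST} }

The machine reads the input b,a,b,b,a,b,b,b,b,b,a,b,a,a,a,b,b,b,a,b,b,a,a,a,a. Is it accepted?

Trace: FREE -b-> ARM -a-> ARM -b-> FREE -b-> ARM -a-> ARM -b-> FREE -b-> ARM -b-> FREE -b-> ARM -b-> FREE -a-> FREE -b-> ARM -a-> ARM -a-> ARM -a-> ARM -b-> FREE -b-> ARM -b-> FREE -a-> FREE -b-> ARM -b-> FREE -a-> FREE -a-> FREE -a-> FREE -a-> FREE
End state FREE is accepting.

Yes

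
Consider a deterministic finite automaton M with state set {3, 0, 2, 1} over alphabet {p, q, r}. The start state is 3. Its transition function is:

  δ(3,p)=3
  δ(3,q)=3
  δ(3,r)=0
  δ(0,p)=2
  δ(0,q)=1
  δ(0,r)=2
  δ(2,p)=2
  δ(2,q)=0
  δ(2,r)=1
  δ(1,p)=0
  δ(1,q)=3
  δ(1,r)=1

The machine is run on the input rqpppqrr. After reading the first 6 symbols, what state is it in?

0

Trace: 3 -r-> 0 -q-> 1 -p-> 0 -p-> 2 -p-> 2 -q-> 0
After 6 symbols: 0.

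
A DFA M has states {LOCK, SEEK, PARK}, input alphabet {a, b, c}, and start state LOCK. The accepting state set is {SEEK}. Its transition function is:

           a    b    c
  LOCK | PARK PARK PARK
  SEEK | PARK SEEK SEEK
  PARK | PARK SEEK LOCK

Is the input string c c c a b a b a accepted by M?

LOCK → PARK → LOCK → PARK → PARK → SEEK → PARK → SEEK → PARK
End state PARK is not accepting.

No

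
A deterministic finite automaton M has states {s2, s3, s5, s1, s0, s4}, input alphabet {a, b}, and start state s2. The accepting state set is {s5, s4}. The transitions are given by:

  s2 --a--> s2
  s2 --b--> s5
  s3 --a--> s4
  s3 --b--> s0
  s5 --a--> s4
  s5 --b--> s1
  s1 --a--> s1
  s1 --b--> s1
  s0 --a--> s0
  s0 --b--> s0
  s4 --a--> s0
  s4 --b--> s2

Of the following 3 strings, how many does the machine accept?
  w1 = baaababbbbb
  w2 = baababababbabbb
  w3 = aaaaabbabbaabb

0

w1: Trace: s2 -b-> s5 -a-> s4 -a-> s0 -a-> s0 -b-> s0 -a-> s0 -b-> s0 -b-> s0 -b-> s0 -b-> s0 -b-> s0  → end s0, rejected
w2: Trace: s2 -b-> s5 -a-> s4 -a-> s0 -b-> s0 -a-> s0 -b-> s0 -a-> s0 -b-> s0 -a-> s0 -b-> s0 -b-> s0 -a-> s0 -b-> s0 -b-> s0 -b-> s0  → end s0, rejected
w3: Trace: s2 -a-> s2 -a-> s2 -a-> s2 -a-> s2 -a-> s2 -b-> s5 -b-> s1 -a-> s1 -b-> s1 -b-> s1 -a-> s1 -a-> s1 -b-> s1 -b-> s1  → end s1, rejected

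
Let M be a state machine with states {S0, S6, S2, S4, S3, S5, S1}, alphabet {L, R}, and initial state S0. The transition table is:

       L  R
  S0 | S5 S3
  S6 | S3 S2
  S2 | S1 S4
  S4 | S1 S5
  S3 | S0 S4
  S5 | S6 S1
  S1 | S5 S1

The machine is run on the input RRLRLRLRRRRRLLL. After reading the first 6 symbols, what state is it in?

S1

S0 → S3 → S4 → S1 → S1 → S5 → S1
After 6 symbols: S1.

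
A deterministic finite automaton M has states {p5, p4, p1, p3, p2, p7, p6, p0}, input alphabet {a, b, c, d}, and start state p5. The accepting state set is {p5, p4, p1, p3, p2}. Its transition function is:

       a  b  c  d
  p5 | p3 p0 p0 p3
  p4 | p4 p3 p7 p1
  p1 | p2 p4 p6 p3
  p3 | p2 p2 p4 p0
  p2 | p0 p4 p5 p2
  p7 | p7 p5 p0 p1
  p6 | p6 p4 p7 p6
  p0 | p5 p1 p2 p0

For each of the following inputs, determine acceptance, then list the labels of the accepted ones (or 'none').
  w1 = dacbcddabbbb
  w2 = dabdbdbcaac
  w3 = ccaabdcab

w1, w3

w1: Trace: p5 -d-> p3 -a-> p2 -c-> p5 -b-> p0 -c-> p2 -d-> p2 -d-> p2 -a-> p0 -b-> p1 -b-> p4 -b-> p3 -b-> p2  → end p2, accepted
w2: Trace: p5 -d-> p3 -a-> p2 -b-> p4 -d-> p1 -b-> p4 -d-> p1 -b-> p4 -c-> p7 -a-> p7 -a-> p7 -c-> p0  → end p0, rejected
w3: Trace: p5 -c-> p0 -c-> p2 -a-> p0 -a-> p5 -b-> p0 -d-> p0 -c-> p2 -a-> p0 -b-> p1  → end p1, accepted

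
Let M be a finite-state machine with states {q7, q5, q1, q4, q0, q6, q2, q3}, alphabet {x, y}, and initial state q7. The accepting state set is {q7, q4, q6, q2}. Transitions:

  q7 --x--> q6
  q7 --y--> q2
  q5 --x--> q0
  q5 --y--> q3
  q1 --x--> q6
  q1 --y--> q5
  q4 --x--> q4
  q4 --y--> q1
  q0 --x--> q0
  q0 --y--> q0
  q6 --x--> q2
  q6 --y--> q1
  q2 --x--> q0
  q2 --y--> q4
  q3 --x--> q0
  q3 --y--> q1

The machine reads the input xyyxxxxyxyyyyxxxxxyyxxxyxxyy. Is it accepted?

No

q7 → q6 → q1 → q5 → q0 → q0 → q0 → q0 → q0 → q0 → q0 → q0 → q0 → q0 → q0 → q0 → q0 → q0 → q0 → q0 → q0 → q0 → q0 → q0 → q0 → q0 → q0 → q0 → q0
End state q0 is not accepting.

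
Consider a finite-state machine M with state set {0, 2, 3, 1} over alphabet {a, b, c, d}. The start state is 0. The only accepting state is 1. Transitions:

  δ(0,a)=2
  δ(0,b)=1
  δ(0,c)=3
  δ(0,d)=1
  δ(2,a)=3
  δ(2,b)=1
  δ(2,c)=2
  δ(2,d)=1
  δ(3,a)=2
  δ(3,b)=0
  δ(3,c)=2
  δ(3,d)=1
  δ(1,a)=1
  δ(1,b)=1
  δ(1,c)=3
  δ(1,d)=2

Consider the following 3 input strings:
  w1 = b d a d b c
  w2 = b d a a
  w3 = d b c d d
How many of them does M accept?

0

w1:
  start at 0
  read 'b': 0 → 1
  read 'd': 1 → 2
  read 'a': 2 → 3
  read 'd': 3 → 1
  read 'b': 1 → 1
  read 'c': 1 → 3
  end 3, rejected
w2:
  start at 0
  read 'b': 0 → 1
  read 'd': 1 → 2
  read 'a': 2 → 3
  read 'a': 3 → 2
  end 2, rejected
w3:
  start at 0
  read 'd': 0 → 1
  read 'b': 1 → 1
  read 'c': 1 → 3
  read 'd': 3 → 1
  read 'd': 1 → 2
  end 2, rejected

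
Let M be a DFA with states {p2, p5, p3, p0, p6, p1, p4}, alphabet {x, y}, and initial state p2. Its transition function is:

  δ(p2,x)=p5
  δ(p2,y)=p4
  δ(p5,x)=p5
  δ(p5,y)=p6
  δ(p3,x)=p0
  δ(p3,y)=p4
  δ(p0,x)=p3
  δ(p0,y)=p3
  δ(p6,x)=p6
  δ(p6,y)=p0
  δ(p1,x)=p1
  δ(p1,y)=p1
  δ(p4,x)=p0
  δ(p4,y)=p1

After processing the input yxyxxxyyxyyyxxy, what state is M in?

p1

Trace: p2 -y-> p4 -x-> p0 -y-> p3 -x-> p0 -x-> p3 -x-> p0 -y-> p3 -y-> p4 -x-> p0 -y-> p3 -y-> p4 -y-> p1 -x-> p1 -x-> p1 -y-> p1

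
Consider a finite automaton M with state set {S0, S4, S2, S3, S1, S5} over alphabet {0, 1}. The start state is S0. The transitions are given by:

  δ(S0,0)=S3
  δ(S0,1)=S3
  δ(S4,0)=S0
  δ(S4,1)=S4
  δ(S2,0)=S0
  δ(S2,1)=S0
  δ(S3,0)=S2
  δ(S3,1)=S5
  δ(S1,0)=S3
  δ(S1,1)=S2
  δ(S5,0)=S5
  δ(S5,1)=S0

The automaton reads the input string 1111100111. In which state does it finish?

S5

start at S0
read '1': S0 → S3
read '1': S3 → S5
read '1': S5 → S0
read '1': S0 → S3
read '1': S3 → S5
read '0': S5 → S5
read '0': S5 → S5
read '1': S5 → S0
read '1': S0 → S3
read '1': S3 → S5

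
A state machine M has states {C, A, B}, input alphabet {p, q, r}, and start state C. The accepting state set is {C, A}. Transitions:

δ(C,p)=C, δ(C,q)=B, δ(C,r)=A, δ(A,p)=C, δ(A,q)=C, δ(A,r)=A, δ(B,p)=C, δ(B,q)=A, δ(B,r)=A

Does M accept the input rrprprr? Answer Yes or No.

Yes

start at C
read 'r': C → A
read 'r': A → A
read 'p': A → C
read 'r': C → A
read 'p': A → C
read 'r': C → A
read 'r': A → A
End state A is accepting.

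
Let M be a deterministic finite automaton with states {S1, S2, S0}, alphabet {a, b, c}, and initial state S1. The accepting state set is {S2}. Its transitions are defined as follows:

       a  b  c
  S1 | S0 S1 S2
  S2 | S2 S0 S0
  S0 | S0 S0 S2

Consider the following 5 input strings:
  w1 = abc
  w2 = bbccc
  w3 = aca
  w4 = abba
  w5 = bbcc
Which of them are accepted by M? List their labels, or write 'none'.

w1:
  start at S1
  read 'a': S1 → S0
  read 'b': S0 → S0
  read 'c': S0 → S2
  end S2, accepted
w2:
  start at S1
  read 'b': S1 → S1
  read 'b': S1 → S1
  read 'c': S1 → S2
  read 'c': S2 → S0
  read 'c': S0 → S2
  end S2, accepted
w3:
  start at S1
  read 'a': S1 → S0
  read 'c': S0 → S2
  read 'a': S2 → S2
  end S2, accepted
w4:
  start at S1
  read 'a': S1 → S0
  read 'b': S0 → S0
  read 'b': S0 → S0
  read 'a': S0 → S0
  end S0, rejected
w5:
  start at S1
  read 'b': S1 → S1
  read 'b': S1 → S1
  read 'c': S1 → S2
  read 'c': S2 → S0
  end S0, rejected

w1, w2, w3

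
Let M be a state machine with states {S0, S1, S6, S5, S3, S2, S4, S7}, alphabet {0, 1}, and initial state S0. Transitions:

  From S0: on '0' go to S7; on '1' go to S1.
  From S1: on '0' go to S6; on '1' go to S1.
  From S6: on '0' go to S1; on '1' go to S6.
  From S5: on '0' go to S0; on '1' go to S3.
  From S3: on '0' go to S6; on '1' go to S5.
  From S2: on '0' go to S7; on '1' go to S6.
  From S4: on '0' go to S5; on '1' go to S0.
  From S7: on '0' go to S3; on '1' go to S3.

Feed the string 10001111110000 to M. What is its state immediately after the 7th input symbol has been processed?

Trace: S0 -1-> S1 -0-> S6 -0-> S1 -0-> S6 -1-> S6 -1-> S6 -1-> S6
After 7 symbols: S6.

S6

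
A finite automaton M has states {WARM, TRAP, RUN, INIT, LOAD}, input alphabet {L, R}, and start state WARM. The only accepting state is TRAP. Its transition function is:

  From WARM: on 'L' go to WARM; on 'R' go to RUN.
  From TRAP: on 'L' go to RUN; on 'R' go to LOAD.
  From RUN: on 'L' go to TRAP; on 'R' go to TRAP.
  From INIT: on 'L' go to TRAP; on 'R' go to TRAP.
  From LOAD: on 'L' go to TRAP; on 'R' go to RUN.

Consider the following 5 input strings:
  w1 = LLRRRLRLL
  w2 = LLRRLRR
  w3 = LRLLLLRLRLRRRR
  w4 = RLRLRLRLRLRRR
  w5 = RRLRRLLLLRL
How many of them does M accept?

w1: WARM → WARM → WARM → RUN → TRAP → LOAD → TRAP → LOAD → TRAP → RUN  → end RUN, rejected
w2: WARM → WARM → WARM → RUN → TRAP → RUN → TRAP → LOAD  → end LOAD, rejected
w3: WARM → WARM → RUN → TRAP → RUN → TRAP → RUN → TRAP → RUN → TRAP → RUN → TRAP → LOAD → RUN → TRAP  → end TRAP, accepted
w4: WARM → RUN → TRAP → LOAD → TRAP → LOAD → TRAP → LOAD → TRAP → LOAD → TRAP → LOAD → RUN → TRAP  → end TRAP, accepted
w5: WARM → RUN → TRAP → RUN → TRAP → LOAD → TRAP → RUN → TRAP → RUN → TRAP → RUN  → end RUN, rejected

2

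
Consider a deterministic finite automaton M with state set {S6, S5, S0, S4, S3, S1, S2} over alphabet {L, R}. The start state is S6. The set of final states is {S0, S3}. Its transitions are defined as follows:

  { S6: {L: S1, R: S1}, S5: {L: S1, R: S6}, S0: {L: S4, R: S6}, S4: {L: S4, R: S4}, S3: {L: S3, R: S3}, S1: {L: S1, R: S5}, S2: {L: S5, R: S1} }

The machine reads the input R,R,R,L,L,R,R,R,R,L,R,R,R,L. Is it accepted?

start at S6
read 'R': S6 → S1
read 'R': S1 → S5
read 'R': S5 → S6
read 'L': S6 → S1
read 'L': S1 → S1
read 'R': S1 → S5
read 'R': S5 → S6
read 'R': S6 → S1
read 'R': S1 → S5
read 'L': S5 → S1
read 'R': S1 → S5
read 'R': S5 → S6
read 'R': S6 → S1
read 'L': S1 → S1
End state S1 is not accepting.

No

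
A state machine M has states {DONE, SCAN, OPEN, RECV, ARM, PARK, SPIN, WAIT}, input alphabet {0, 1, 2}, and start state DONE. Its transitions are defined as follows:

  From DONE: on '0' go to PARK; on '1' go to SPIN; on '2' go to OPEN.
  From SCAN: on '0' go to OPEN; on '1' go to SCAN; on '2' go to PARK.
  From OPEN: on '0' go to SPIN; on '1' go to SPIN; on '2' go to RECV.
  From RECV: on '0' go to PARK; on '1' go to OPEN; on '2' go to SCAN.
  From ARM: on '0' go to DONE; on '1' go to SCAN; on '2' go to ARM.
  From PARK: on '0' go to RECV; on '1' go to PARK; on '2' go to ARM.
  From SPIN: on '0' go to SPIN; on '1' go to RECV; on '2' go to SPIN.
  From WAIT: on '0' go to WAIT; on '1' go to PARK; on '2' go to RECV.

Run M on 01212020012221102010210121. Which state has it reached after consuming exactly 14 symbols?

DONE → PARK → PARK → ARM → SCAN → PARK → RECV → SCAN → OPEN → SPIN → RECV → SCAN → PARK → ARM → SCAN
After 14 symbols: SCAN.

SCAN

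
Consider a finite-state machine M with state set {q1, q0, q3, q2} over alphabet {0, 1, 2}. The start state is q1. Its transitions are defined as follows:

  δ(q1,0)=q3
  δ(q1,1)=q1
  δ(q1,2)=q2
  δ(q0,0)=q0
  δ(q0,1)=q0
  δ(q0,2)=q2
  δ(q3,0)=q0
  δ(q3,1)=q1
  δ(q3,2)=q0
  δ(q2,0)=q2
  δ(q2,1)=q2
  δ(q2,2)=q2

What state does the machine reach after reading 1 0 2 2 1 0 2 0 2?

Trace: q1 -1-> q1 -0-> q3 -2-> q0 -2-> q2 -1-> q2 -0-> q2 -2-> q2 -0-> q2 -2-> q2

q2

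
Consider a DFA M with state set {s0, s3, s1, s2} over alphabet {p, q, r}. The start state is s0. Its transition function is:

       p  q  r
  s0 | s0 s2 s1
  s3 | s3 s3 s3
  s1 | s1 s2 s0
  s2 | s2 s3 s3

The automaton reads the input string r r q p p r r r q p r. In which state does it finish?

s3

s0 → s1 → s0 → s2 → s2 → s2 → s3 → s3 → s3 → s3 → s3 → s3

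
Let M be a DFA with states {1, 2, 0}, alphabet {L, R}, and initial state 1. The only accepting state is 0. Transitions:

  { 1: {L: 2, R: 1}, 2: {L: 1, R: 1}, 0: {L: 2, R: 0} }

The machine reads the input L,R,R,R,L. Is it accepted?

1 → 2 → 1 → 1 → 1 → 2
End state 2 is not accepting.

No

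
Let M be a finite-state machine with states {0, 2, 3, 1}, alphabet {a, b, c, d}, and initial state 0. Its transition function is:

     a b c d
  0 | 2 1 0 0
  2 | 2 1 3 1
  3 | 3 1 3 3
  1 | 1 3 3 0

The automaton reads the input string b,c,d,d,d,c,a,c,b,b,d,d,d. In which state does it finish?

0 → 1 → 3 → 3 → 3 → 3 → 3 → 3 → 3 → 1 → 3 → 3 → 3 → 3

3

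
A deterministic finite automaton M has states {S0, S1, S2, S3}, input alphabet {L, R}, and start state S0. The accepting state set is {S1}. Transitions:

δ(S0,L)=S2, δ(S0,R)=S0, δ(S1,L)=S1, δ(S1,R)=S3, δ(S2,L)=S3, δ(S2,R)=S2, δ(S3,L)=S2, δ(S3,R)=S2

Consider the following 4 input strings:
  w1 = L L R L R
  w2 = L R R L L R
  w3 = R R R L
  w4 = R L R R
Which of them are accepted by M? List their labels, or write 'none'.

w1: Trace: S0 -L-> S2 -L-> S3 -R-> S2 -L-> S3 -R-> S2  → end S2, rejected
w2: Trace: S0 -L-> S2 -R-> S2 -R-> S2 -L-> S3 -L-> S2 -R-> S2  → end S2, rejected
w3: Trace: S0 -R-> S0 -R-> S0 -R-> S0 -L-> S2  → end S2, rejected
w4: Trace: S0 -R-> S0 -L-> S2 -R-> S2 -R-> S2  → end S2, rejected

none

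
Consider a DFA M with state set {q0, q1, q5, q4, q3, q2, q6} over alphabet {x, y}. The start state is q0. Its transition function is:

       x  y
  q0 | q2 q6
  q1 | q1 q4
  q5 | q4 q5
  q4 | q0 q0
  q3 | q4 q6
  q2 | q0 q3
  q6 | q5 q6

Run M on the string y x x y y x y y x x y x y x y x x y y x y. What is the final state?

q5

Trace: q0 -y-> q6 -x-> q5 -x-> q4 -y-> q0 -y-> q6 -x-> q5 -y-> q5 -y-> q5 -x-> q4 -x-> q0 -y-> q6 -x-> q5 -y-> q5 -x-> q4 -y-> q0 -x-> q2 -x-> q0 -y-> q6 -y-> q6 -x-> q5 -y-> q5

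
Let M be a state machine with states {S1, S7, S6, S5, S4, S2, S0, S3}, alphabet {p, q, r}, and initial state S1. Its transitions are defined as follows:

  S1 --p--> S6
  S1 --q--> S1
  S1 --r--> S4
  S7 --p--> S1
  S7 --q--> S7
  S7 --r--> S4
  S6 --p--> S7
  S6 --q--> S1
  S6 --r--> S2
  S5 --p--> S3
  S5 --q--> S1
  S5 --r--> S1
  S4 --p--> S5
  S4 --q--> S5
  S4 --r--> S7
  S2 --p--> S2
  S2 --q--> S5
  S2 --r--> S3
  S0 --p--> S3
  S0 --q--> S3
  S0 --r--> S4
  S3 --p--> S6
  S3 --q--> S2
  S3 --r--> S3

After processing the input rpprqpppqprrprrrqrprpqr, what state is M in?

Trace: S1 -r-> S4 -p-> S5 -p-> S3 -r-> S3 -q-> S2 -p-> S2 -p-> S2 -p-> S2 -q-> S5 -p-> S3 -r-> S3 -r-> S3 -p-> S6 -r-> S2 -r-> S3 -r-> S3 -q-> S2 -r-> S3 -p-> S6 -r-> S2 -p-> S2 -q-> S5 -r-> S1

S1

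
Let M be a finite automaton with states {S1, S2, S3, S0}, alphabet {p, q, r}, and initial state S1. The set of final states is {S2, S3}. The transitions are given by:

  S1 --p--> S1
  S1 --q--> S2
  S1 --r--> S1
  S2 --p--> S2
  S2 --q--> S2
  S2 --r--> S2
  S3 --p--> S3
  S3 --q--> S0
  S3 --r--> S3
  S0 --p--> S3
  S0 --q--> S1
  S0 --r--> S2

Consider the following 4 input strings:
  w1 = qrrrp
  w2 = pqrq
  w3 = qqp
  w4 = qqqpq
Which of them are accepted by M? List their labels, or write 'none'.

w1, w2, w3, w4

w1: S1 → S2 → S2 → S2 → S2 → S2  → end S2, accepted
w2: S1 → S1 → S2 → S2 → S2  → end S2, accepted
w3: S1 → S2 → S2 → S2  → end S2, accepted
w4: S1 → S2 → S2 → S2 → S2 → S2  → end S2, accepted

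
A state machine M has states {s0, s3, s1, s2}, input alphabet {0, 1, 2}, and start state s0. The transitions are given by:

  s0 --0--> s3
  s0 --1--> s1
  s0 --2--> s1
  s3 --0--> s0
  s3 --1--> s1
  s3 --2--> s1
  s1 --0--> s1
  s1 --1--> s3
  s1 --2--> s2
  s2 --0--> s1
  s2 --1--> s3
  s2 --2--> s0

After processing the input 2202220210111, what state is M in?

Trace: s0 -2-> s1 -2-> s2 -0-> s1 -2-> s2 -2-> s0 -2-> s1 -0-> s1 -2-> s2 -1-> s3 -0-> s0 -1-> s1 -1-> s3 -1-> s1

s1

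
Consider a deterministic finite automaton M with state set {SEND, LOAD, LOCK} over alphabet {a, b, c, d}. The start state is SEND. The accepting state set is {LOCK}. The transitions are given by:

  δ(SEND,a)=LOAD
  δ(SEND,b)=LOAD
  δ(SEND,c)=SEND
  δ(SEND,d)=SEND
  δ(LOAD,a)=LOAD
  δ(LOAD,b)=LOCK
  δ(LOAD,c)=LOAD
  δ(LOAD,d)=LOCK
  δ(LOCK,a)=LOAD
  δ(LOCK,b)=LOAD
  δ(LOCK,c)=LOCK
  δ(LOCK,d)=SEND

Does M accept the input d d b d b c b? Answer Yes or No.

Trace: SEND -d-> SEND -d-> SEND -b-> LOAD -d-> LOCK -b-> LOAD -c-> LOAD -b-> LOCK
End state LOCK is accepting.

Yes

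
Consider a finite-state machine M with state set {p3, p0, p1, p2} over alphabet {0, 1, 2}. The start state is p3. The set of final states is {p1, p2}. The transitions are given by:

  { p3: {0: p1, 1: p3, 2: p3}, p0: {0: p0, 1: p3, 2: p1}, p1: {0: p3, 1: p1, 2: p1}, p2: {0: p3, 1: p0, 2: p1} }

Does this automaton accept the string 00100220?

Yes

p3 → p1 → p3 → p3 → p1 → p3 → p3 → p3 → p1
End state p1 is accepting.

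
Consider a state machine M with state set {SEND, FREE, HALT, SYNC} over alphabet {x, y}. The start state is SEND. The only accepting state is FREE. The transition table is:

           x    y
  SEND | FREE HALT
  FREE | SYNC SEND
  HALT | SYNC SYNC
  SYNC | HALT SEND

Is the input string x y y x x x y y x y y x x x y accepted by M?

Trace: SEND -x-> FREE -y-> SEND -y-> HALT -x-> SYNC -x-> HALT -x-> SYNC -y-> SEND -y-> HALT -x-> SYNC -y-> SEND -y-> HALT -x-> SYNC -x-> HALT -x-> SYNC -y-> SEND
End state SEND is not accepting.

No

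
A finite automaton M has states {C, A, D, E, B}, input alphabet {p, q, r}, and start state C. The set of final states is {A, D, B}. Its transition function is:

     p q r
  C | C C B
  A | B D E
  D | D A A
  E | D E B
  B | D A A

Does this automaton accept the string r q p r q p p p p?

start at C
read 'r': C → B
read 'q': B → A
read 'p': A → B
read 'r': B → A
read 'q': A → D
read 'p': D → D
read 'p': D → D
read 'p': D → D
read 'p': D → D
End state D is accepting.

Yes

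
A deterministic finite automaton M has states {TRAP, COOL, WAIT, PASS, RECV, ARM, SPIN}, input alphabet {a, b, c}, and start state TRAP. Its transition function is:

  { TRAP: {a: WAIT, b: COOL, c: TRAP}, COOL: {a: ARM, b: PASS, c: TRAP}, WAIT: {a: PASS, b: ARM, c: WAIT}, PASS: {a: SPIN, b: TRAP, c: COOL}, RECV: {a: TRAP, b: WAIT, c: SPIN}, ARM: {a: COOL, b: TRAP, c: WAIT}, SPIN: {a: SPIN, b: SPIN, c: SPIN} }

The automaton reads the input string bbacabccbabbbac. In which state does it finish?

TRAP → COOL → PASS → SPIN → SPIN → SPIN → SPIN → SPIN → SPIN → SPIN → SPIN → SPIN → SPIN → SPIN → SPIN → SPIN

SPIN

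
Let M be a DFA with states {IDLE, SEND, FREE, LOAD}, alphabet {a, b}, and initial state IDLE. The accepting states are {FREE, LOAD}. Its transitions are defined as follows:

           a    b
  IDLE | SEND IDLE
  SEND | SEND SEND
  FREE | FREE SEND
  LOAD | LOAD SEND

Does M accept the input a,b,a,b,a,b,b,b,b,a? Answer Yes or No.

IDLE → SEND → SEND → SEND → SEND → SEND → SEND → SEND → SEND → SEND → SEND
End state SEND is not accepting.

No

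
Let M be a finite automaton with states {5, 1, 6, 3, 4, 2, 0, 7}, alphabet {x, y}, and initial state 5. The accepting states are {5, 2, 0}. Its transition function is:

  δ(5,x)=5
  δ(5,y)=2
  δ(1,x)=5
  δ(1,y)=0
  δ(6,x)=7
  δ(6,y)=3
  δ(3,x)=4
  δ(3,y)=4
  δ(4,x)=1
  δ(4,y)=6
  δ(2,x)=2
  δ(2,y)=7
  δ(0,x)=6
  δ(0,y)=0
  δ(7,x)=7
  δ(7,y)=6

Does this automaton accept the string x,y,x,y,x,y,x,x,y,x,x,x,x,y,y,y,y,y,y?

5 → 5 → 2 → 2 → 7 → 7 → 6 → 7 → 7 → 6 → 7 → 7 → 7 → 7 → 6 → 3 → 4 → 6 → 3 → 4
End state 4 is not accepting.

No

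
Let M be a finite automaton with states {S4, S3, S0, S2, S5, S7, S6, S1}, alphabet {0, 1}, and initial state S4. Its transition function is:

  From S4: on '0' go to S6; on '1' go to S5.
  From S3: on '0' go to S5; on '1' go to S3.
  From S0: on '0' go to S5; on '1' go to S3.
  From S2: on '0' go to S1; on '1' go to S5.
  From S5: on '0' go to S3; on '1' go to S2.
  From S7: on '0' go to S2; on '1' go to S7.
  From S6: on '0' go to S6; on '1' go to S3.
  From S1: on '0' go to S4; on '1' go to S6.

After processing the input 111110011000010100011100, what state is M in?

S3

start at S4
read '1': S4 → S5
read '1': S5 → S2
read '1': S2 → S5
read '1': S5 → S2
read '1': S2 → S5
read '0': S5 → S3
read '0': S3 → S5
read '1': S5 → S2
read '1': S2 → S5
read '0': S5 → S3
read '0': S3 → S5
read '0': S5 → S3
read '0': S3 → S5
read '1': S5 → S2
read '0': S2 → S1
read '1': S1 → S6
read '0': S6 → S6
read '0': S6 → S6
read '0': S6 → S6
read '1': S6 → S3
read '1': S3 → S3
read '1': S3 → S3
read '0': S3 → S5
read '0': S5 → S3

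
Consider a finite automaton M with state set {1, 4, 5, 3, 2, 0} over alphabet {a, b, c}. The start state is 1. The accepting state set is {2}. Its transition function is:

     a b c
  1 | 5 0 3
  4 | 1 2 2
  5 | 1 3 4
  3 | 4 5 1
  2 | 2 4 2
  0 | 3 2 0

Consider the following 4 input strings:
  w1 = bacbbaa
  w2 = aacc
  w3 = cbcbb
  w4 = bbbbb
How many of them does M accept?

1

w1:
  start at 1
  read 'b': 1 → 0
  read 'a': 0 → 3
  read 'c': 3 → 1
  read 'b': 1 → 0
  read 'b': 0 → 2
  read 'a': 2 → 2
  read 'a': 2 → 2
  end 2, accepted
w2:
  start at 1
  read 'a': 1 → 5
  read 'a': 5 → 1
  read 'c': 1 → 3
  read 'c': 3 → 1
  end 1, rejected
w3:
  start at 1
  read 'c': 1 → 3
  read 'b': 3 → 5
  read 'c': 5 → 4
  read 'b': 4 → 2
  read 'b': 2 → 4
  end 4, rejected
w4:
  start at 1
  read 'b': 1 → 0
  read 'b': 0 → 2
  read 'b': 2 → 4
  read 'b': 4 → 2
  read 'b': 2 → 4
  end 4, rejected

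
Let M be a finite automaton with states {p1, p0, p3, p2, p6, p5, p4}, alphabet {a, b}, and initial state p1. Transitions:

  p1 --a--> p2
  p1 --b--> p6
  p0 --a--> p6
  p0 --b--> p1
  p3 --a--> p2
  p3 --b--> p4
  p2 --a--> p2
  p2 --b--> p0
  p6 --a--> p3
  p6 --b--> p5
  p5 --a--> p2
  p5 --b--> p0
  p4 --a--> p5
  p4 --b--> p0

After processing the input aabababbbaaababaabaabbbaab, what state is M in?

Trace: p1 -a-> p2 -a-> p2 -b-> p0 -a-> p6 -b-> p5 -a-> p2 -b-> p0 -b-> p1 -b-> p6 -a-> p3 -a-> p2 -a-> p2 -b-> p0 -a-> p6 -b-> p5 -a-> p2 -a-> p2 -b-> p0 -a-> p6 -a-> p3 -b-> p4 -b-> p0 -b-> p1 -a-> p2 -a-> p2 -b-> p0

p0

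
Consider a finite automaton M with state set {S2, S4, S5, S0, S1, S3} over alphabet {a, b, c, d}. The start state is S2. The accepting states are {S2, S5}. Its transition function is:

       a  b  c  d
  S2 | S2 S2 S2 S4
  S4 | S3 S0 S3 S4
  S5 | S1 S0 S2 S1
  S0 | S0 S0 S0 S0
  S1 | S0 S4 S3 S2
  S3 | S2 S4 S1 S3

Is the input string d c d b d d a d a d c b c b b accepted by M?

No

Trace: S2 -d-> S4 -c-> S3 -d-> S3 -b-> S4 -d-> S4 -d-> S4 -a-> S3 -d-> S3 -a-> S2 -d-> S4 -c-> S3 -b-> S4 -c-> S3 -b-> S4 -b-> S0
End state S0 is not accepting.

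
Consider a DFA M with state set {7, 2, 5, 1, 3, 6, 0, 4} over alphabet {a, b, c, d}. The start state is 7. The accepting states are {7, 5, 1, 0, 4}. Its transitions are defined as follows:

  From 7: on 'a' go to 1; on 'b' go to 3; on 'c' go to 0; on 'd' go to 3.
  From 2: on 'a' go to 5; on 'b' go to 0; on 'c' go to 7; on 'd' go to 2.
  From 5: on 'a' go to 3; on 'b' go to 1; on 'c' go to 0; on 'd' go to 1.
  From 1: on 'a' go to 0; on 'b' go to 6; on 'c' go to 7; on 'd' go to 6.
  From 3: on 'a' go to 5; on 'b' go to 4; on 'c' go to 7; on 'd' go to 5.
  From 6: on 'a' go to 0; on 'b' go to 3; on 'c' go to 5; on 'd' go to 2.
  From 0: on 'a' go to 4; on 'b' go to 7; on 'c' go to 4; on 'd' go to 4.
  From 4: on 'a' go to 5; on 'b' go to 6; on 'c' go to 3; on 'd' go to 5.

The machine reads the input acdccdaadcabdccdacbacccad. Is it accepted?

7 → 1 → 7 → 3 → 7 → 0 → 4 → 5 → 3 → 5 → 0 → 4 → 6 → 2 → 7 → 0 → 4 → 5 → 0 → 7 → 1 → 7 → 0 → 4 → 5 → 1
End state 1 is accepting.

Yes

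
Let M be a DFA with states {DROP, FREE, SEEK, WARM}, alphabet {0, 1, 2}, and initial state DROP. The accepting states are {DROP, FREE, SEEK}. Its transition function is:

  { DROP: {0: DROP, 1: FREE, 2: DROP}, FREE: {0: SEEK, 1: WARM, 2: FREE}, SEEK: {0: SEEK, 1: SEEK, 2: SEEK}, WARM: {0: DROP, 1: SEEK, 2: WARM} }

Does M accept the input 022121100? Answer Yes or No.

Yes

Trace: DROP -0-> DROP -2-> DROP -2-> DROP -1-> FREE -2-> FREE -1-> WARM -1-> SEEK -0-> SEEK -0-> SEEK
End state SEEK is accepting.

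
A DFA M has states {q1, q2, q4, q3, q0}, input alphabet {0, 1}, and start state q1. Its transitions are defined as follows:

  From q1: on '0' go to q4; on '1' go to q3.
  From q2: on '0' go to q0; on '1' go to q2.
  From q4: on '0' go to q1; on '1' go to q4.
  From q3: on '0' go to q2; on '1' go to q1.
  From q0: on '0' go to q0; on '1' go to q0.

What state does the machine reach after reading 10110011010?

q0

start at q1
read '1': q1 → q3
read '0': q3 → q2
read '1': q2 → q2
read '1': q2 → q2
read '0': q2 → q0
read '0': q0 → q0
read '1': q0 → q0
read '1': q0 → q0
read '0': q0 → q0
read '1': q0 → q0
read '0': q0 → q0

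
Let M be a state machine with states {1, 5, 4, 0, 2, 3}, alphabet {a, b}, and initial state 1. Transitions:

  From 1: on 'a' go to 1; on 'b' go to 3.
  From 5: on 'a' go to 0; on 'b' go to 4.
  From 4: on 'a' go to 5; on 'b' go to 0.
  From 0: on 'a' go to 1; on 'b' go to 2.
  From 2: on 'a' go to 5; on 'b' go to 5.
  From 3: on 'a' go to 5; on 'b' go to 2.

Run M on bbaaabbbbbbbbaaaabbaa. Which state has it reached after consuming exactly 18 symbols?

3

start at 1
read 'b': 1 → 3
read 'b': 3 → 2
read 'a': 2 → 5
read 'a': 5 → 0
read 'a': 0 → 1
read 'b': 1 → 3
read 'b': 3 → 2
read 'b': 2 → 5
read 'b': 5 → 4
read 'b': 4 → 0
read 'b': 0 → 2
read 'b': 2 → 5
read 'b': 5 → 4
read 'a': 4 → 5
read 'a': 5 → 0
read 'a': 0 → 1
read 'a': 1 → 1
read 'b': 1 → 3
After 18 symbols: 3.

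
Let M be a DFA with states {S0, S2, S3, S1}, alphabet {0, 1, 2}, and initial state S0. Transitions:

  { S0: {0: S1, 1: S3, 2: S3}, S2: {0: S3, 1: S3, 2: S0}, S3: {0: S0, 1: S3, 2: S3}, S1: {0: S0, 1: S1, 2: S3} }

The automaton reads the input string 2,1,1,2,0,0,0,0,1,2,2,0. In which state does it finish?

start at S0
read '2': S0 → S3
read '1': S3 → S3
read '1': S3 → S3
read '2': S3 → S3
read '0': S3 → S0
read '0': S0 → S1
read '0': S1 → S0
read '0': S0 → S1
read '1': S1 → S1
read '2': S1 → S3
read '2': S3 → S3
read '0': S3 → S0

S0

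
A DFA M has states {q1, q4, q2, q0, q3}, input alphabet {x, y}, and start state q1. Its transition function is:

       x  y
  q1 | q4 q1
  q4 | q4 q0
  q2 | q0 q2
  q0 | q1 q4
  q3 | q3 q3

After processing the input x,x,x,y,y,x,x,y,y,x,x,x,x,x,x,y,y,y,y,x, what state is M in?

q4

start at q1
read 'x': q1 → q4
read 'x': q4 → q4
read 'x': q4 → q4
read 'y': q4 → q0
read 'y': q0 → q4
read 'x': q4 → q4
read 'x': q4 → q4
read 'y': q4 → q0
read 'y': q0 → q4
read 'x': q4 → q4
read 'x': q4 → q4
read 'x': q4 → q4
read 'x': q4 → q4
read 'x': q4 → q4
read 'x': q4 → q4
read 'y': q4 → q0
read 'y': q0 → q4
read 'y': q4 → q0
read 'y': q0 → q4
read 'x': q4 → q4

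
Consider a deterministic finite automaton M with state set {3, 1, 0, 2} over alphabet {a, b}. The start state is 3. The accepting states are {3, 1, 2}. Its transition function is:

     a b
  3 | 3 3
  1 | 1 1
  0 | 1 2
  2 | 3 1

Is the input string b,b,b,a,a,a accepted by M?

start at 3
read 'b': 3 → 3
read 'b': 3 → 3
read 'b': 3 → 3
read 'a': 3 → 3
read 'a': 3 → 3
read 'a': 3 → 3
End state 3 is accepting.

Yes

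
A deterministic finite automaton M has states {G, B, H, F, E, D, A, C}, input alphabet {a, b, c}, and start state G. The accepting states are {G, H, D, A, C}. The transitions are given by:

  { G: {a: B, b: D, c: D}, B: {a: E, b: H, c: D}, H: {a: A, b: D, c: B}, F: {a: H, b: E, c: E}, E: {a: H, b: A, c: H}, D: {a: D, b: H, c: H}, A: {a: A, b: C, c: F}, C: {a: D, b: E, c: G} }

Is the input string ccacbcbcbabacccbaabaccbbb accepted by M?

No

start at G
read 'c': G → D
read 'c': D → H
read 'a': H → A
read 'c': A → F
read 'b': F → E
read 'c': E → H
read 'b': H → D
read 'c': D → H
read 'b': H → D
read 'a': D → D
read 'b': D → H
read 'a': H → A
read 'c': A → F
read 'c': F → E
read 'c': E → H
read 'b': H → D
read 'a': D → D
read 'a': D → D
read 'b': D → H
read 'a': H → A
read 'c': A → F
read 'c': F → E
read 'b': E → A
read 'b': A → C
read 'b': C → E
End state E is not accepting.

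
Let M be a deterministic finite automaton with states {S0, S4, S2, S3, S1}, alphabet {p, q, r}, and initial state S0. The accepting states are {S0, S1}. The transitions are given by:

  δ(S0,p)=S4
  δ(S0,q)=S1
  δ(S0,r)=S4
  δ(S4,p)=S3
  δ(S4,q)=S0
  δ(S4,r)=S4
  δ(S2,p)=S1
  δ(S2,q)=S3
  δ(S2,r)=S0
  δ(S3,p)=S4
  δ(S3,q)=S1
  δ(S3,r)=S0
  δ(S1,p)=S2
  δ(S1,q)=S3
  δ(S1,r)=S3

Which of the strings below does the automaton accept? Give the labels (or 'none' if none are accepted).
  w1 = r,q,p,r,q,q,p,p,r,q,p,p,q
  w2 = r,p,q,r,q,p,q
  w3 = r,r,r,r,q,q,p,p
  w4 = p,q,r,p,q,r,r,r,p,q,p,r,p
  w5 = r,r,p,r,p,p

w1: Trace: S0 -r-> S4 -q-> S0 -p-> S4 -r-> S4 -q-> S0 -q-> S1 -p-> S2 -p-> S1 -r-> S3 -q-> S1 -p-> S2 -p-> S1 -q-> S3  → end S3, rejected
w2: Trace: S0 -r-> S4 -p-> S3 -q-> S1 -r-> S3 -q-> S1 -p-> S2 -q-> S3  → end S3, rejected
w3: Trace: S0 -r-> S4 -r-> S4 -r-> S4 -r-> S4 -q-> S0 -q-> S1 -p-> S2 -p-> S1  → end S1, accepted
w4: Trace: S0 -p-> S4 -q-> S0 -r-> S4 -p-> S3 -q-> S1 -r-> S3 -r-> S0 -r-> S4 -p-> S3 -q-> S1 -p-> S2 -r-> S0 -p-> S4  → end S4, rejected
w5: Trace: S0 -r-> S4 -r-> S4 -p-> S3 -r-> S0 -p-> S4 -p-> S3  → end S3, rejected

w3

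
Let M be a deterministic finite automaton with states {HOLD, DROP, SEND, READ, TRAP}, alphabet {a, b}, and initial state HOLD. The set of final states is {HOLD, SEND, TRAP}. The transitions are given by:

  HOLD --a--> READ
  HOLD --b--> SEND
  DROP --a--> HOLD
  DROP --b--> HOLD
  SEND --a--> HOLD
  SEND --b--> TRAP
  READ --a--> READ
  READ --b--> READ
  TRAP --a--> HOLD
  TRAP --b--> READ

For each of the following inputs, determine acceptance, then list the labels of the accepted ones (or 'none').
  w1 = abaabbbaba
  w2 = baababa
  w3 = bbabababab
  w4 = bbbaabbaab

w3

w1:
  start at HOLD
  read 'a': HOLD → READ
  read 'b': READ → READ
  read 'a': READ → READ
  read 'a': READ → READ
  read 'b': READ → READ
  read 'b': READ → READ
  read 'b': READ → READ
  read 'a': READ → READ
  read 'b': READ → READ
  read 'a': READ → READ
  end READ, rejected
w2:
  start at HOLD
  read 'b': HOLD → SEND
  read 'a': SEND → HOLD
  read 'a': HOLD → READ
  read 'b': READ → READ
  read 'a': READ → READ
  read 'b': READ → READ
  read 'a': READ → READ
  end READ, rejected
w3:
  start at HOLD
  read 'b': HOLD → SEND
  read 'b': SEND → TRAP
  read 'a': TRAP → HOLD
  read 'b': HOLD → SEND
  read 'a': SEND → HOLD
  read 'b': HOLD → SEND
  read 'a': SEND → HOLD
  read 'b': HOLD → SEND
  read 'a': SEND → HOLD
  read 'b': HOLD → SEND
  end SEND, accepted
w4:
  start at HOLD
  read 'b': HOLD → SEND
  read 'b': SEND → TRAP
  read 'b': TRAP → READ
  read 'a': READ → READ
  read 'a': READ → READ
  read 'b': READ → READ
  read 'b': READ → READ
  read 'a': READ → READ
  read 'a': READ → READ
  read 'b': READ → READ
  end READ, rejected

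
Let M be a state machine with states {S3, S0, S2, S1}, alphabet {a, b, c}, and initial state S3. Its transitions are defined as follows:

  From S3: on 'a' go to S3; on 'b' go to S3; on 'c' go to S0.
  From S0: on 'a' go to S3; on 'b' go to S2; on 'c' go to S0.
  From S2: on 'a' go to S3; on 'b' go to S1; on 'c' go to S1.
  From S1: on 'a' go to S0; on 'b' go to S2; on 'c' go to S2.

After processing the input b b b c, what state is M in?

start at S3
read 'b': S3 → S3
read 'b': S3 → S3
read 'b': S3 → S3
read 'c': S3 → S0

S0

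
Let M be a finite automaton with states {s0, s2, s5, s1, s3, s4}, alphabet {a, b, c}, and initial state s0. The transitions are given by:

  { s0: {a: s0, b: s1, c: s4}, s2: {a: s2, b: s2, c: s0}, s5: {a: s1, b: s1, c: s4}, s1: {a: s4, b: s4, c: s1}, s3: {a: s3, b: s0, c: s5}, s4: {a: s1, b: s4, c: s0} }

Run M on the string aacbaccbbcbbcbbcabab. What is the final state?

s4

Trace: s0 -a-> s0 -a-> s0 -c-> s4 -b-> s4 -a-> s1 -c-> s1 -c-> s1 -b-> s4 -b-> s4 -c-> s0 -b-> s1 -b-> s4 -c-> s0 -b-> s1 -b-> s4 -c-> s0 -a-> s0 -b-> s1 -a-> s4 -b-> s4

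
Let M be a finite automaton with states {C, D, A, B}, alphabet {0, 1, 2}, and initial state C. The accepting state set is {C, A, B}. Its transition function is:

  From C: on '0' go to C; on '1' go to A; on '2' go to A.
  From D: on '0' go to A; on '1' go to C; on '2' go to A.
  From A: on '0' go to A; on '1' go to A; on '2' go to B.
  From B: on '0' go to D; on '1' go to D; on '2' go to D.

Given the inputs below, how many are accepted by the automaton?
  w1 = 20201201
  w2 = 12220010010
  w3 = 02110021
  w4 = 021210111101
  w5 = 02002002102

w1:
  start at C
  read '2': C → A
  read '0': A → A
  read '2': A → B
  read '0': B → D
  read '1': D → C
  read '2': C → A
  read '0': A → A
  read '1': A → A
  end A, accepted
w2:
  start at C
  read '1': C → A
  read '2': A → B
  read '2': B → D
  read '2': D → A
  read '0': A → A
  read '0': A → A
  read '1': A → A
  read '0': A → A
  read '0': A → A
  read '1': A → A
  read '0': A → A
  end A, accepted
w3:
  start at C
  read '0': C → C
  read '2': C → A
  read '1': A → A
  read '1': A → A
  read '0': A → A
  read '0': A → A
  read '2': A → B
  read '1': B → D
  end D, rejected
w4:
  start at C
  read '0': C → C
  read '2': C → A
  read '1': A → A
  read '2': A → B
  read '1': B → D
  read '0': D → A
  read '1': A → A
  read '1': A → A
  read '1': A → A
  read '1': A → A
  read '0': A → A
  read '1': A → A
  end A, accepted
w5:
  start at C
  read '0': C → C
  read '2': C → A
  read '0': A → A
  read '0': A → A
  read '2': A → B
  read '0': B → D
  read '0': D → A
  read '2': A → B
  read '1': B → D
  read '0': D → A
  read '2': A → B
  end B, accepted

4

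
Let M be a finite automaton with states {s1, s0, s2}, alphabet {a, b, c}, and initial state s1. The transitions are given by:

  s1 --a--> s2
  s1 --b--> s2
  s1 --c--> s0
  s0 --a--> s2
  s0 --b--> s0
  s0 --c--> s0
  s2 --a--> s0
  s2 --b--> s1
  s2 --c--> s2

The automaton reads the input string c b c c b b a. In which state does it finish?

s2

start at s1
read 'c': s1 → s0
read 'b': s0 → s0
read 'c': s0 → s0
read 'c': s0 → s0
read 'b': s0 → s0
read 'b': s0 → s0
read 'a': s0 → s2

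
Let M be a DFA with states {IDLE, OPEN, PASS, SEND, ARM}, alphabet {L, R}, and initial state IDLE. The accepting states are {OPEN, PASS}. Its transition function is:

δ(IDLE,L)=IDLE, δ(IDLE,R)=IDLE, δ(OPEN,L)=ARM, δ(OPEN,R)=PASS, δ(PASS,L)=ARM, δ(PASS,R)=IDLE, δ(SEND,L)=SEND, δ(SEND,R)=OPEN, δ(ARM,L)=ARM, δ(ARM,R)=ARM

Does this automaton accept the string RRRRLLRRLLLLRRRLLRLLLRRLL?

No

start at IDLE
read 'R': IDLE → IDLE
read 'R': IDLE → IDLE
read 'R': IDLE → IDLE
read 'R': IDLE → IDLE
read 'L': IDLE → IDLE
read 'L': IDLE → IDLE
read 'R': IDLE → IDLE
read 'R': IDLE → IDLE
read 'L': IDLE → IDLE
read 'L': IDLE → IDLE
read 'L': IDLE → IDLE
read 'L': IDLE → IDLE
read 'R': IDLE → IDLE
read 'R': IDLE → IDLE
read 'R': IDLE → IDLE
read 'L': IDLE → IDLE
read 'L': IDLE → IDLE
read 'R': IDLE → IDLE
read 'L': IDLE → IDLE
read 'L': IDLE → IDLE
read 'L': IDLE → IDLE
read 'R': IDLE → IDLE
read 'R': IDLE → IDLE
read 'L': IDLE → IDLE
read 'L': IDLE → IDLE
End state IDLE is not accepting.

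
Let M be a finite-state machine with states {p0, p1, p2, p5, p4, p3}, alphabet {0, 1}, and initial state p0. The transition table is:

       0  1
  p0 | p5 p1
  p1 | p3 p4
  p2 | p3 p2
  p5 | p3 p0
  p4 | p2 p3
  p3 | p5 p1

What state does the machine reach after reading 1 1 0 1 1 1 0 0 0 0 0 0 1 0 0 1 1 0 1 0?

p3

Trace: p0 -1-> p1 -1-> p4 -0-> p2 -1-> p2 -1-> p2 -1-> p2 -0-> p3 -0-> p5 -0-> p3 -0-> p5 -0-> p3 -0-> p5 -1-> p0 -0-> p5 -0-> p3 -1-> p1 -1-> p4 -0-> p2 -1-> p2 -0-> p3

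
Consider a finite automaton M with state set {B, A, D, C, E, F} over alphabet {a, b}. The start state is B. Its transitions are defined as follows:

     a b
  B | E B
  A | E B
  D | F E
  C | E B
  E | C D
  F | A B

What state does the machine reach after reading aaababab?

D

B → E → C → E → D → F → B → E → D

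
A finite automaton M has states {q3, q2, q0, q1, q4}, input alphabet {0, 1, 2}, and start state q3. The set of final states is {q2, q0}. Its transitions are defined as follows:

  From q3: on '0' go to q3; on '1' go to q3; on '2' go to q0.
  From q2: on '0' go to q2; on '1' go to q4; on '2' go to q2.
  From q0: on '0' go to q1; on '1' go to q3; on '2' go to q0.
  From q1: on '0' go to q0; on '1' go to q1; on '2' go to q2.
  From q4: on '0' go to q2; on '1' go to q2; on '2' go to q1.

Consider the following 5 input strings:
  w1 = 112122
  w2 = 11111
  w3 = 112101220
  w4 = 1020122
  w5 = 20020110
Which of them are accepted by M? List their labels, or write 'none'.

w1, w4, w5

w1:
  start at q3
  read '1': q3 → q3
  read '1': q3 → q3
  read '2': q3 → q0
  read '1': q0 → q3
  read '2': q3 → q0
  read '2': q0 → q0
  end q0, accepted
w2:
  start at q3
  read '1': q3 → q3
  read '1': q3 → q3
  read '1': q3 → q3
  read '1': q3 → q3
  read '1': q3 → q3
  end q3, rejected
w3:
  start at q3
  read '1': q3 → q3
  read '1': q3 → q3
  read '2': q3 → q0
  read '1': q0 → q3
  read '0': q3 → q3
  read '1': q3 → q3
  read '2': q3 → q0
  read '2': q0 → q0
  read '0': q0 → q1
  end q1, rejected
w4:
  start at q3
  read '1': q3 → q3
  read '0': q3 → q3
  read '2': q3 → q0
  read '0': q0 → q1
  read '1': q1 → q1
  read '2': q1 → q2
  read '2': q2 → q2
  end q2, accepted
w5:
  start at q3
  read '2': q3 → q0
  read '0': q0 → q1
  read '0': q1 → q0
  read '2': q0 → q0
  read '0': q0 → q1
  read '1': q1 → q1
  read '1': q1 → q1
  read '0': q1 → q0
  end q0, accepted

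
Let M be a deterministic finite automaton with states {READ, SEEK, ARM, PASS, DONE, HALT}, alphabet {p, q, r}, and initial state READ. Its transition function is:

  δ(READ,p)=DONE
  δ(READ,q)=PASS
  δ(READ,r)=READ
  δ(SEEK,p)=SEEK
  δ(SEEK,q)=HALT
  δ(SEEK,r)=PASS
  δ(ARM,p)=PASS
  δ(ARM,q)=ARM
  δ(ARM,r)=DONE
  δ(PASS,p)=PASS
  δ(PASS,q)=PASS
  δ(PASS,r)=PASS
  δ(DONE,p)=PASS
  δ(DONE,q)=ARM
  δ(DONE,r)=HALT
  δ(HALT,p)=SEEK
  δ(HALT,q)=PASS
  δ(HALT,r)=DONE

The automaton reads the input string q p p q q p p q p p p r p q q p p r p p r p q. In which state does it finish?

PASS

READ → PASS → PASS → PASS → PASS → PASS → PASS → PASS → PASS → PASS → PASS → PASS → PASS → PASS → PASS → PASS → PASS → PASS → PASS → PASS → PASS → PASS → PASS → PASS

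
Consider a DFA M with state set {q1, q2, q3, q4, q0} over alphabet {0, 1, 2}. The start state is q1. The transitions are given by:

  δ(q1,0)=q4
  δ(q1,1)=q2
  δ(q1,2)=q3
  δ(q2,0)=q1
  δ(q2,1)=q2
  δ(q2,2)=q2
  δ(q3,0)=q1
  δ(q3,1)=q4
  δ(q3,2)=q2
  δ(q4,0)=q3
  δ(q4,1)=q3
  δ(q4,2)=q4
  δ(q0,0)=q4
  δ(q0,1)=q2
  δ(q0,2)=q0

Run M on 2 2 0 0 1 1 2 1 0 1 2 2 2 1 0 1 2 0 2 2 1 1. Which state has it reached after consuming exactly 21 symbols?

q2

start at q1
read '2': q1 → q3
read '2': q3 → q2
read '0': q2 → q1
read '0': q1 → q4
read '1': q4 → q3
read '1': q3 → q4
read '2': q4 → q4
read '1': q4 → q3
read '0': q3 → q1
read '1': q1 → q2
read '2': q2 → q2
read '2': q2 → q2
read '2': q2 → q2
read '1': q2 → q2
read '0': q2 → q1
read '1': q1 → q2
read '2': q2 → q2
read '0': q2 → q1
read '2': q1 → q3
read '2': q3 → q2
read '1': q2 → q2
After 21 symbols: q2.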